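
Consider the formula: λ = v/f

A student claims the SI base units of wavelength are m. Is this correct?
Units of each symbol in λ = v/f:
  v (wave speed): m/s
  f (frequency): 1/s  → in the denominator, contributes s

Multiplying the contributions: [m/s] · [s]
Adding exponents of each base unit: m: 1
SI base units of wavelength: m

The claimed units m match the derived units, so the claim is correct.

Answer: Yes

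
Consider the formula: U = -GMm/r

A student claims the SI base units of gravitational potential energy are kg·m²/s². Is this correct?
Units of each symbol in U = -GMm/r:
  G (gravitational constant): m³/(kg·s²)
  M (mass): kg
  m (mass): kg
  r (distance): m  → in the denominator, contributes 1/m
  The minus sign does not affect the units.

Multiplying the contributions: [m³/(kg·s²)] · [kg] · [kg] · [1/m]
Adding exponents of each base unit: kg: 1, m: 2, s: -2
SI base units of gravitational potential energy: kg·m²/s²

The claimed units kg·m²/s² match the derived units, so the claim is correct.

Answer: Yes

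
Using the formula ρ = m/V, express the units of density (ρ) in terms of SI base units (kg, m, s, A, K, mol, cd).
Units of each symbol in ρ = m/V:
  m (mass): kg
  V (volume): m³  → in the denominator, contributes 1/m³

Multiplying the contributions: [kg] · [1/m³]
Adding exponents of each base unit: kg: 1, m: -3
SI base units of density: kg/m³

Answer: kg/m³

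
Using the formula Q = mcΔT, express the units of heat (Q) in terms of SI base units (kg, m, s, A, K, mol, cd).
Units of each symbol in Q = mcΔT:
  m (mass): kg
  c (specific heat capacity, in J/(kg·K)): m²/(s²·K)
  ΔT (temperature change): K

Multiplying the contributions: [kg] · [m²/(s²·K)] · [K]
Adding exponents of each base unit: kg: 1, m: 2, s: -2
SI base units of heat: kg·m²/s²

Answer: kg·m²/s²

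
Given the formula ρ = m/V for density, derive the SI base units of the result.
Units of each symbol in ρ = m/V:
  m (mass): kg
  V (volume): m³  → in the denominator, contributes 1/m³

Multiplying the contributions: [kg] · [1/m³]
Adding exponents of each base unit: kg: 1, m: -3
SI base units of density: kg/m³

Answer: kg/m³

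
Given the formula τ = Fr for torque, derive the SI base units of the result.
Units of each symbol in τ = Fr:
  F (force): kg·m/s²
  r (lever arm): m

Multiplying the contributions: [kg·m/s²] · [m]
Adding exponents of each base unit: kg: 1, m: 2, s: -2
SI base units of torque: kg·m²/s²

Answer: kg·m²/s²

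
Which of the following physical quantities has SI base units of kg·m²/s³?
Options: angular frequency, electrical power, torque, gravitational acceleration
Checking the SI base units of each option:
  angular frequency (ω = 2πf): 1/s  ✗
  electrical power (P = IV): kg·m²/s³  ✓ matches
  torque (τ = Fr): kg·m²/s²  ✗
  gravitational acceleration (g = GM/r²): m/s²  ✗

Only electrical power has units kg·m²/s³.

Answer: electrical power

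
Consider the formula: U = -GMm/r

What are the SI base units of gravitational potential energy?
Units of each symbol in U = -GMm/r:
  G (gravitational constant): m³/(kg·s²)
  M (mass): kg
  m (mass): kg
  r (distance): m  → in the denominator, contributes 1/m
  The minus sign does not affect the units.

Multiplying the contributions: [m³/(kg·s²)] · [kg] · [kg] · [1/m]
Adding exponents of each base unit: kg: 1, m: 2, s: -2
SI base units of gravitational potential energy: kg·m²/s²

Answer: kg·m²/s²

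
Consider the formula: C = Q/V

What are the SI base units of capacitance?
Units of each symbol in C = Q/V:
  Q (charge, in coulombs): s·A
  V (voltage, in volts): kg·m²/(s³·A)  → in the denominator, contributes s³·A/(kg·m²)

Multiplying the contributions: [s·A] · [s³·A/(kg·m²)]
Adding exponents of each base unit: kg: -1, m: -2, s: 4, A: 2
SI base units of capacitance: s⁴·A²/(kg·m²)

Answer: s⁴·A²/(kg·m²)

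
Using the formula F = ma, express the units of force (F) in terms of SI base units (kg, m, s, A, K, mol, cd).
Units of each symbol in F = ma:
  m (mass): kg
  a (acceleration): m/s²

Multiplying the contributions: [kg] · [m/s²]
Adding exponents of each base unit: kg: 1, m: 1, s: -2
SI base units of force: kg·m/s²

Answer: kg·m/s²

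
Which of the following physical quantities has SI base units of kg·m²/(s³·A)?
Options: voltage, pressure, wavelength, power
Checking the SI base units of each option:
  voltage (V = IR): kg·m²/(s³·A)  ✓ matches
  pressure (P = F/A): kg/(m·s²)  ✗
  wavelength (λ = v/f): m  ✗
  power (P = W/t): kg·m²/s³  ✗

Only voltage has units kg·m²/(s³·A).

Answer: voltage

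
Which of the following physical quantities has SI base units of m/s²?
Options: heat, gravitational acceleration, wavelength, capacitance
Checking the SI base units of each option:
  heat (Q = mcΔT): kg·m²/s²  ✗
  gravitational acceleration (g = GM/r²): m/s²  ✓ matches
  wavelength (λ = v/f): m  ✗
  capacitance (C = Q/V): s⁴·A²/(kg·m²)  ✗

Only gravitational acceleration has units m/s².

Answer: gravitational acceleration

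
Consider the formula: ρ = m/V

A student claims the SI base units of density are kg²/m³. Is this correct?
Units of each symbol in ρ = m/V:
  m (mass): kg
  V (volume): m³  → in the denominator, contributes 1/m³

Multiplying the contributions: [kg] · [1/m³]
Adding exponents of each base unit: kg: 1, m: -3
SI base units of density: kg/m³

The claimed units kg²/m³ (exponents kg: 2, m: -3) do not match the derived units kg/m³ (exponents kg: 1, m: -3), so the claim is incorrect.

Answer: No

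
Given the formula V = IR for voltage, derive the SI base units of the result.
Units of each symbol in V = IR:
  I (current): A
  R (resistance, in ohms): kg·m²/(s³·A²)

Multiplying the contributions: [A] · [kg·m²/(s³·A²)]
Adding exponents of each base unit: kg: 1, m: 2, s: -3, A: -1
SI base units of voltage: kg·m²/(s³·A)

Answer: kg·m²/(s³·A)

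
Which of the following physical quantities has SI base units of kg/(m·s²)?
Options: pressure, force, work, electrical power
Checking the SI base units of each option:
  pressure (P = F/A): kg/(m·s²)  ✓ matches
  force (F = ma): kg·m/s²  ✗
  work (W = Fd): kg·m²/s²  ✗
  electrical power (P = IV): kg·m²/s³  ✗

Only pressure has units kg/(m·s²).

Answer: pressure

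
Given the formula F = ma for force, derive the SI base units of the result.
Units of each symbol in F = ma:
  m (mass): kg
  a (acceleration): m/s²

Multiplying the contributions: [kg] · [m/s²]
Adding exponents of each base unit: kg: 1, m: 1, s: -2
SI base units of force: kg·m/s²

Answer: kg·m/s²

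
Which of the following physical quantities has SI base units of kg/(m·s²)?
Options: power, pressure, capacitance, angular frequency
Checking the SI base units of each option:
  power (P = W/t): kg·m²/s³  ✗
  pressure (P = F/A): kg/(m·s²)  ✓ matches
  capacitance (C = Q/V): s⁴·A²/(kg·m²)  ✗
  angular frequency (ω = 2πf): 1/s  ✗

Only pressure has units kg/(m·s²).

Answer: pressure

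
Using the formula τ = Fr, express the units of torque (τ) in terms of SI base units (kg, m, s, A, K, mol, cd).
Units of each symbol in τ = Fr:
  F (force): kg·m/s²
  r (lever arm): m

Multiplying the contributions: [kg·m/s²] · [m]
Adding exponents of each base unit: kg: 1, m: 2, s: -2
SI base units of torque: kg·m²/s²

Answer: kg·m²/s²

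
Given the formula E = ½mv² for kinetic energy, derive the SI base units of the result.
Units of each symbol in E = ½mv²:
  m (mass): kg
  v (speed): m/s  → to the power 2, contributes m²/s²
  The factor ½ is dimensionless.

Multiplying the contributions: [kg] · [m²/s²]
Adding exponents of each base unit: kg: 1, m: 2, s: -2
SI base units of kinetic energy: kg·m²/s²

Answer: kg·m²/s²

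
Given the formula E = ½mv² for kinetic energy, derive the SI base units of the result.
Units of each symbol in E = ½mv²:
  m (mass): kg
  v (speed): m/s  → to the power 2, contributes m²/s²
  The factor ½ is dimensionless.

Multiplying the contributions: [kg] · [m²/s²]
Adding exponents of each base unit: kg: 1, m: 2, s: -2
SI base units of kinetic energy: kg·m²/s²

Answer: kg·m²/s²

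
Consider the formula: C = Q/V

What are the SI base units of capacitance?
Units of each symbol in C = Q/V:
  Q (charge, in coulombs): s·A
  V (voltage, in volts): kg·m²/(s³·A)  → in the denominator, contributes s³·A/(kg·m²)

Multiplying the contributions: [s·A] · [s³·A/(kg·m²)]
Adding exponents of each base unit: kg: -1, m: -2, s: 4, A: 2
SI base units of capacitance: s⁴·A²/(kg·m²)

Answer: s⁴·A²/(kg·m²)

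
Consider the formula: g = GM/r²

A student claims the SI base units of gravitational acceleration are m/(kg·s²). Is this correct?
Units of each symbol in g = GM/r²:
  G (gravitational constant): m³/(kg·s²)
  M (mass): kg
  r (distance): m  → to the power 2 in the denominator, contributes 1/m²

Multiplying the contributions: [m³/(kg·s²)] · [kg] · [1/m²]
Adding exponents of each base unit: m: 1, s: -2
SI base units of gravitational acceleration: m/s²

The claimed units m/(kg·s²) (exponents kg: -1, m: 1, s: -2) do not match the derived units m/s² (exponents m: 1, s: -2), so the claim is incorrect.

Answer: No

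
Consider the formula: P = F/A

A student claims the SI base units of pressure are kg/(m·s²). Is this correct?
Units of each symbol in P = F/A:
  F (force): kg·m/s²
  A (area): m²  → in the denominator, contributes 1/m²

Multiplying the contributions: [kg·m/s²] · [1/m²]
Adding exponents of each base unit: kg: 1, m: -1, s: -2
SI base units of pressure: kg/(m·s²)

The claimed units kg/(m·s²) match the derived units, so the claim is correct.

Answer: Yes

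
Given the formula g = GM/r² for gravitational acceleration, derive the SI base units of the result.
Units of each symbol in g = GM/r²:
  G (gravitational constant): m³/(kg·s²)
  M (mass): kg
  r (distance): m  → to the power 2 in the denominator, contributes 1/m²

Multiplying the contributions: [m³/(kg·s²)] · [kg] · [1/m²]
Adding exponents of each base unit: m: 1, s: -2
SI base units of gravitational acceleration: m/s²

Answer: m/s²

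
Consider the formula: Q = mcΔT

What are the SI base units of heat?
Units of each symbol in Q = mcΔT:
  m (mass): kg
  c (specific heat capacity, in J/(kg·K)): m²/(s²·K)
  ΔT (temperature change): K

Multiplying the contributions: [kg] · [m²/(s²·K)] · [K]
Adding exponents of each base unit: kg: 1, m: 2, s: -2
SI base units of heat: kg·m²/s²

Answer: kg·m²/s²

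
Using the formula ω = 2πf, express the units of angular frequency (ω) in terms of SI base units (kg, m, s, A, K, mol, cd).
Units of each symbol in ω = 2πf:
  f (frequency): 1/s
  The factor 2π is dimensionless.

Multiplying the contributions: [1/s]
Adding exponents of each base unit: s: -1
SI base units of angular frequency: 1/s

Answer: 1/s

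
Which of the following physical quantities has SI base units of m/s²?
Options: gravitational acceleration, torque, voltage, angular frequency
Checking the SI base units of each option:
  gravitational acceleration (g = GM/r²): m/s²  ✓ matches
  torque (τ = Fr): kg·m²/s²  ✗
  voltage (V = IR): kg·m²/(s³·A)  ✗
  angular frequency (ω = 2πf): 1/s  ✗

Only gravitational acceleration has units m/s².

Answer: gravitational acceleration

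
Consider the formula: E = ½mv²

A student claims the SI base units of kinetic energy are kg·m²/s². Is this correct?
Units of each symbol in E = ½mv²:
  m (mass): kg
  v (speed): m/s  → to the power 2, contributes m²/s²
  The factor ½ is dimensionless.

Multiplying the contributions: [kg] · [m²/s²]
Adding exponents of each base unit: kg: 1, m: 2, s: -2
SI base units of kinetic energy: kg·m²/s²

The claimed units kg·m²/s² match the derived units, so the claim is correct.

Answer: Yes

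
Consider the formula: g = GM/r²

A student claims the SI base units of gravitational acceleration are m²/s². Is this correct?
Units of each symbol in g = GM/r²:
  G (gravitational constant): m³/(kg·s²)
  M (mass): kg
  r (distance): m  → to the power 2 in the denominator, contributes 1/m²

Multiplying the contributions: [m³/(kg·s²)] · [kg] · [1/m²]
Adding exponents of each base unit: m: 1, s: -2
SI base units of gravitational acceleration: m/s²

The claimed units m²/s² (exponents m: 2, s: -2) do not match the derived units m/s² (exponents m: 1, s: -2), so the claim is incorrect.

Answer: No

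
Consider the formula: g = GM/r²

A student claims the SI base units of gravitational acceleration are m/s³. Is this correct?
Units of each symbol in g = GM/r²:
  G (gravitational constant): m³/(kg·s²)
  M (mass): kg
  r (distance): m  → to the power 2 in the denominator, contributes 1/m²

Multiplying the contributions: [m³/(kg·s²)] · [kg] · [1/m²]
Adding exponents of each base unit: m: 1, s: -2
SI base units of gravitational acceleration: m/s²

The claimed units m/s³ (exponents m: 1, s: -3) do not match the derived units m/s² (exponents m: 1, s: -2), so the claim is incorrect.

Answer: No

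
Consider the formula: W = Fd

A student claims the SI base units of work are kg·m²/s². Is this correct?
Units of each symbol in W = Fd:
  F (force): kg·m/s²
  d (displacement): m

Multiplying the contributions: [kg·m/s²] · [m]
Adding exponents of each base unit: kg: 1, m: 2, s: -2
SI base units of work: kg·m²/s²

The claimed units kg·m²/s² match the derived units, so the claim is correct.

Answer: Yes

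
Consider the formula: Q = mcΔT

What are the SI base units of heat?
Units of each symbol in Q = mcΔT:
  m (mass): kg
  c (specific heat capacity, in J/(kg·K)): m²/(s²·K)
  ΔT (temperature change): K

Multiplying the contributions: [kg] · [m²/(s²·K)] · [K]
Adding exponents of each base unit: kg: 1, m: 2, s: -2
SI base units of heat: kg·m²/s²

Answer: kg·m²/s²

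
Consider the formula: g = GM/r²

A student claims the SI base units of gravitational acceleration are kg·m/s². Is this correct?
Units of each symbol in g = GM/r²:
  G (gravitational constant): m³/(kg·s²)
  M (mass): kg
  r (distance): m  → to the power 2 in the denominator, contributes 1/m²

Multiplying the contributions: [m³/(kg·s²)] · [kg] · [1/m²]
Adding exponents of each base unit: m: 1, s: -2
SI base units of gravitational acceleration: m/s²

The claimed units kg·m/s² (exponents kg: 1, m: 1, s: -2) do not match the derived units m/s² (exponents m: 1, s: -2), so the claim is incorrect.

Answer: No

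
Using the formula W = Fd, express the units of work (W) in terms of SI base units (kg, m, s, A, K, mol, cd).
Units of each symbol in W = Fd:
  F (force): kg·m/s²
  d (displacement): m

Multiplying the contributions: [kg·m/s²] · [m]
Adding exponents of each base unit: kg: 1, m: 2, s: -2
SI base units of work: kg·m²/s²

Answer: kg·m²/s²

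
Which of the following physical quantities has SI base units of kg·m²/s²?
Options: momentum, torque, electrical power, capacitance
Checking the SI base units of each option:
  momentum (p = mv): kg·m/s  ✗
  torque (τ = Fr): kg·m²/s²  ✓ matches
  electrical power (P = IV): kg·m²/s³  ✗
  capacitance (C = Q/V): s⁴·A²/(kg·m²)  ✗

Only torque has units kg·m²/s².

Answer: torque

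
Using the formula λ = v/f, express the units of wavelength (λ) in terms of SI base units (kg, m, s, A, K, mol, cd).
Units of each symbol in λ = v/f:
  v (wave speed): m/s
  f (frequency): 1/s  → in the denominator, contributes s

Multiplying the contributions: [m/s] · [s]
Adding exponents of each base unit: m: 1
SI base units of wavelength: m

Answer: m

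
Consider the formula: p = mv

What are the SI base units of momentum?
Units of each symbol in p = mv:
  m (mass): kg
  v (velocity): m/s

Multiplying the contributions: [kg] · [m/s]
Adding exponents of each base unit: kg: 1, m: 1, s: -1
SI base units of momentum: kg·m/s

Answer: kg·m/s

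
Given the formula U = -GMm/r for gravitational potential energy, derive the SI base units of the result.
Units of each symbol in U = -GMm/r:
  G (gravitational constant): m³/(kg·s²)
  M (mass): kg
  m (mass): kg
  r (distance): m  → in the denominator, contributes 1/m
  The minus sign does not affect the units.

Multiplying the contributions: [m³/(kg·s²)] · [kg] · [kg] · [1/m]
Adding exponents of each base unit: kg: 1, m: 2, s: -2
SI base units of gravitational potential energy: kg·m²/s²

Answer: kg·m²/s²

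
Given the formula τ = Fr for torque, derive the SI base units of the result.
Units of each symbol in τ = Fr:
  F (force): kg·m/s²
  r (lever arm): m

Multiplying the contributions: [kg·m/s²] · [m]
Adding exponents of each base unit: kg: 1, m: 2, s: -2
SI base units of torque: kg·m²/s²

Answer: kg·m²/s²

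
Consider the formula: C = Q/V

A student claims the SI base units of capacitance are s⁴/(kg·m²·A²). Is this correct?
Units of each symbol in C = Q/V:
  Q (charge, in coulombs): s·A
  V (voltage, in volts): kg·m²/(s³·A)  → in the denominator, contributes s³·A/(kg·m²)

Multiplying the contributions: [s·A] · [s³·A/(kg·m²)]
Adding exponents of each base unit: kg: -1, m: -2, s: 4, A: 2
SI base units of capacitance: s⁴·A²/(kg·m²)

The claimed units s⁴/(kg·m²·A²) (exponents kg: -1, m: -2, s: 4, A: -2) do not match the derived units s⁴·A²/(kg·m²) (exponents kg: -1, m: -2, s: 4, A: 2), so the claim is incorrect.

Answer: No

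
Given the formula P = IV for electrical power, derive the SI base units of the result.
Units of each symbol in P = IV:
  I (current): A
  V (voltage, in volts): kg·m²/(s³·A)

Multiplying the contributions: [A] · [kg·m²/(s³·A)]
Adding exponents of each base unit: kg: 1, m: 2, s: -3
SI base units of electrical power: kg·m²/s³

Answer: kg·m²/s³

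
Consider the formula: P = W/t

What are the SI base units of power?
Units of each symbol in P = W/t:
  W (work): kg·m²/s²
  t (time): s  → in the denominator, contributes 1/s

Multiplying the contributions: [kg·m²/s²] · [1/s]
Adding exponents of each base unit: kg: 1, m: 2, s: -3
SI base units of power: kg·m²/s³

Answer: kg·m²/s³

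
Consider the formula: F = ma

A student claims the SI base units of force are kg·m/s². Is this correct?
Units of each symbol in F = ma:
  m (mass): kg
  a (acceleration): m/s²

Multiplying the contributions: [kg] · [m/s²]
Adding exponents of each base unit: kg: 1, m: 1, s: -2
SI base units of force: kg·m/s²

The claimed units kg·m/s² match the derived units, so the claim is correct.

Answer: Yes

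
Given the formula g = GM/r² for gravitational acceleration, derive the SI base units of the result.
Units of each symbol in g = GM/r²:
  G (gravitational constant): m³/(kg·s²)
  M (mass): kg
  r (distance): m  → to the power 2 in the denominator, contributes 1/m²

Multiplying the contributions: [m³/(kg·s²)] · [kg] · [1/m²]
Adding exponents of each base unit: m: 1, s: -2
SI base units of gravitational acceleration: m/s²

Answer: m/s²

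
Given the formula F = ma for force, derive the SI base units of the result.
Units of each symbol in F = ma:
  m (mass): kg
  a (acceleration): m/s²

Multiplying the contributions: [kg] · [m/s²]
Adding exponents of each base unit: kg: 1, m: 1, s: -2
SI base units of force: kg·m/s²

Answer: kg·m/s²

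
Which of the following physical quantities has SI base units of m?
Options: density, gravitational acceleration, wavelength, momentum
Checking the SI base units of each option:
  density (ρ = m/V): kg/m³  ✗
  gravitational acceleration (g = GM/r²): m/s²  ✗
  wavelength (λ = v/f): m  ✓ matches
  momentum (p = mv): kg·m/s  ✗

Only wavelength has units m.

Answer: wavelength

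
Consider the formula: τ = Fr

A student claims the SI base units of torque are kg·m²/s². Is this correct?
Units of each symbol in τ = Fr:
  F (force): kg·m/s²
  r (lever arm): m

Multiplying the contributions: [kg·m/s²] · [m]
Adding exponents of each base unit: kg: 1, m: 2, s: -2
SI base units of torque: kg·m²/s²

The claimed units kg·m²/s² match the derived units, so the claim is correct.

Answer: Yes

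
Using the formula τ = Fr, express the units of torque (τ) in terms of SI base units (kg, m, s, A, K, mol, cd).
Units of each symbol in τ = Fr:
  F (force): kg·m/s²
  r (lever arm): m

Multiplying the contributions: [kg·m/s²] · [m]
Adding exponents of each base unit: kg: 1, m: 2, s: -2
SI base units of torque: kg·m²/s²

Answer: kg·m²/s²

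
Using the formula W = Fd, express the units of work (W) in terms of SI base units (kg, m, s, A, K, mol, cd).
Units of each symbol in W = Fd:
  F (force): kg·m/s²
  d (displacement): m

Multiplying the contributions: [kg·m/s²] · [m]
Adding exponents of each base unit: kg: 1, m: 2, s: -2
SI base units of work: kg·m²/s²

Answer: kg·m²/s²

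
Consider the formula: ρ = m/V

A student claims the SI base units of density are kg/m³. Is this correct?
Units of each symbol in ρ = m/V:
  m (mass): kg
  V (volume): m³  → in the denominator, contributes 1/m³

Multiplying the contributions: [kg] · [1/m³]
Adding exponents of each base unit: kg: 1, m: -3
SI base units of density: kg/m³

The claimed units kg/m³ match the derived units, so the claim is correct.

Answer: Yes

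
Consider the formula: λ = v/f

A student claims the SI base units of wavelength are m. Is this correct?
Units of each symbol in λ = v/f:
  v (wave speed): m/s
  f (frequency): 1/s  → in the denominator, contributes s

Multiplying the contributions: [m/s] · [s]
Adding exponents of each base unit: m: 1
SI base units of wavelength: m

The claimed units m match the derived units, so the claim is correct.

Answer: Yes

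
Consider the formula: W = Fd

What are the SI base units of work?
Units of each symbol in W = Fd:
  F (force): kg·m/s²
  d (displacement): m

Multiplying the contributions: [kg·m/s²] · [m]
Adding exponents of each base unit: kg: 1, m: 2, s: -2
SI base units of work: kg·m²/s²

Answer: kg·m²/s²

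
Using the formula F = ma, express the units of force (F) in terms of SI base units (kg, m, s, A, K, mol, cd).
Units of each symbol in F = ma:
  m (mass): kg
  a (acceleration): m/s²

Multiplying the contributions: [kg] · [m/s²]
Adding exponents of each base unit: kg: 1, m: 1, s: -2
SI base units of force: kg·m/s²

Answer: kg·m/s²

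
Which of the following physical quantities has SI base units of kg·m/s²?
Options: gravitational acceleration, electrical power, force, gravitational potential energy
Checking the SI base units of each option:
  gravitational acceleration (g = GM/r²): m/s²  ✗
  electrical power (P = IV): kg·m²/s³  ✗
  force (F = ma): kg·m/s²  ✓ matches
  gravitational potential energy (U = -GMm/r): kg·m²/s²  ✗

Only force has units kg·m/s².

Answer: force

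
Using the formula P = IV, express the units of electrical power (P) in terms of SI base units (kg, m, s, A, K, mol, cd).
Units of each symbol in P = IV:
  I (current): A
  V (voltage, in volts): kg·m²/(s³·A)

Multiplying the contributions: [A] · [kg·m²/(s³·A)]
Adding exponents of each base unit: kg: 1, m: 2, s: -3
SI base units of electrical power: kg·m²/s³

Answer: kg·m²/s³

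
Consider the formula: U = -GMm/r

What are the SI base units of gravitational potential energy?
Units of each symbol in U = -GMm/r:
  G (gravitational constant): m³/(kg·s²)
  M (mass): kg
  m (mass): kg
  r (distance): m  → in the denominator, contributes 1/m
  The minus sign does not affect the units.

Multiplying the contributions: [m³/(kg·s²)] · [kg] · [kg] · [1/m]
Adding exponents of each base unit: kg: 1, m: 2, s: -2
SI base units of gravitational potential energy: kg·m²/s²

Answer: kg·m²/s²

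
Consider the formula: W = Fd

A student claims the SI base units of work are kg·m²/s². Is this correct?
Units of each symbol in W = Fd:
  F (force): kg·m/s²
  d (displacement): m

Multiplying the contributions: [kg·m/s²] · [m]
Adding exponents of each base unit: kg: 1, m: 2, s: -2
SI base units of work: kg·m²/s²

The claimed units kg·m²/s² match the derived units, so the claim is correct.

Answer: Yes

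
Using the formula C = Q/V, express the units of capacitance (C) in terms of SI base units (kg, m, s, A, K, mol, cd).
Units of each symbol in C = Q/V:
  Q (charge, in coulombs): s·A
  V (voltage, in volts): kg·m²/(s³·A)  → in the denominator, contributes s³·A/(kg·m²)

Multiplying the contributions: [s·A] · [s³·A/(kg·m²)]
Adding exponents of each base unit: kg: -1, m: -2, s: 4, A: 2
SI base units of capacitance: s⁴·A²/(kg·m²)

Answer: s⁴·A²/(kg·m²)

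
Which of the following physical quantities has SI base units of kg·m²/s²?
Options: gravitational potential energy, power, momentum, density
Checking the SI base units of each option:
  gravitational potential energy (U = -GMm/r): kg·m²/s²  ✓ matches
  power (P = W/t): kg·m²/s³  ✗
  momentum (p = mv): kg·m/s  ✗
  density (ρ = m/V): kg/m³  ✗

Only gravitational potential energy has units kg·m²/s².

Answer: gravitational potential energy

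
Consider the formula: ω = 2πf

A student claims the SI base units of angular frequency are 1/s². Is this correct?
Units of each symbol in ω = 2πf:
  f (frequency): 1/s
  The factor 2π is dimensionless.

Multiplying the contributions: [1/s]
Adding exponents of each base unit: s: -1
SI base units of angular frequency: 1/s

The claimed units 1/s² (exponents s: -2) do not match the derived units 1/s (exponents s: -1), so the claim is incorrect.

Answer: No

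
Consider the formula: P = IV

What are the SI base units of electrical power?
Units of each symbol in P = IV:
  I (current): A
  V (voltage, in volts): kg·m²/(s³·A)

Multiplying the contributions: [A] · [kg·m²/(s³·A)]
Adding exponents of each base unit: kg: 1, m: 2, s: -3
SI base units of electrical power: kg·m²/s³

Answer: kg·m²/s³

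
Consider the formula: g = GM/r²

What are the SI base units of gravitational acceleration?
Units of each symbol in g = GM/r²:
  G (gravitational constant): m³/(kg·s²)
  M (mass): kg
  r (distance): m  → to the power 2 in the denominator, contributes 1/m²

Multiplying the contributions: [m³/(kg·s²)] · [kg] · [1/m²]
Adding exponents of each base unit: m: 1, s: -2
SI base units of gravitational acceleration: m/s²

Answer: m/s²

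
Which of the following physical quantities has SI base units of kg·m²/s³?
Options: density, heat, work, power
Checking the SI base units of each option:
  density (ρ = m/V): kg/m³  ✗
  heat (Q = mcΔT): kg·m²/s²  ✗
  work (W = Fd): kg·m²/s²  ✗
  power (P = W/t): kg·m²/s³  ✓ matches

Only power has units kg·m²/s³.

Answer: power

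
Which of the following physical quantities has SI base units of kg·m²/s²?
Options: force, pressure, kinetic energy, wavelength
Checking the SI base units of each option:
  force (F = ma): kg·m/s²  ✗
  pressure (P = F/A): kg/(m·s²)  ✗
  kinetic energy (E = ½mv²): kg·m²/s²  ✓ matches
  wavelength (λ = v/f): m  ✗

Only kinetic energy has units kg·m²/s².

Answer: kinetic energy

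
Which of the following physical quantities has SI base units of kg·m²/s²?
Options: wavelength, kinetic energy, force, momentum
Checking the SI base units of each option:
  wavelength (λ = v/f): m  ✗
  kinetic energy (E = ½mv²): kg·m²/s²  ✓ matches
  force (F = ma): kg·m/s²  ✗
  momentum (p = mv): kg·m/s  ✗

Only kinetic energy has units kg·m²/s².

Answer: kinetic energy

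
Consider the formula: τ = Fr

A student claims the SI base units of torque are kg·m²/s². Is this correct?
Units of each symbol in τ = Fr:
  F (force): kg·m/s²
  r (lever arm): m

Multiplying the contributions: [kg·m/s²] · [m]
Adding exponents of each base unit: kg: 1, m: 2, s: -2
SI base units of torque: kg·m²/s²

The claimed units kg·m²/s² match the derived units, so the claim is correct.

Answer: Yes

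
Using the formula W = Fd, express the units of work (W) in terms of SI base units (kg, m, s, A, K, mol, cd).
Units of each symbol in W = Fd:
  F (force): kg·m/s²
  d (displacement): m

Multiplying the contributions: [kg·m/s²] · [m]
Adding exponents of each base unit: kg: 1, m: 2, s: -2
SI base units of work: kg·m²/s²

Answer: kg·m²/s²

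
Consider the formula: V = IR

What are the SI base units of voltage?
Units of each symbol in V = IR:
  I (current): A
  R (resistance, in ohms): kg·m²/(s³·A²)

Multiplying the contributions: [A] · [kg·m²/(s³·A²)]
Adding exponents of each base unit: kg: 1, m: 2, s: -3, A: -1
SI base units of voltage: kg·m²/(s³·A)

Answer: kg·m²/(s³·A)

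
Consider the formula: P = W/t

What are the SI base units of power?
Units of each symbol in P = W/t:
  W (work): kg·m²/s²
  t (time): s  → in the denominator, contributes 1/s

Multiplying the contributions: [kg·m²/s²] · [1/s]
Adding exponents of each base unit: kg: 1, m: 2, s: -3
SI base units of power: kg·m²/s³

Answer: kg·m²/s³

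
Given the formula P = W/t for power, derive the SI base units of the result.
Units of each symbol in P = W/t:
  W (work): kg·m²/s²
  t (time): s  → in the denominator, contributes 1/s

Multiplying the contributions: [kg·m²/s²] · [1/s]
Adding exponents of each base unit: kg: 1, m: 2, s: -3
SI base units of power: kg·m²/s³

Answer: kg·m²/s³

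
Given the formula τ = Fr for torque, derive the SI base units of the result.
Units of each symbol in τ = Fr:
  F (force): kg·m/s²
  r (lever arm): m

Multiplying the contributions: [kg·m/s²] · [m]
Adding exponents of each base unit: kg: 1, m: 2, s: -2
SI base units of torque: kg·m²/s²

Answer: kg·m²/s²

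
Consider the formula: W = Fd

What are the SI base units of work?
Units of each symbol in W = Fd:
  F (force): kg·m/s²
  d (displacement): m

Multiplying the contributions: [kg·m/s²] · [m]
Adding exponents of each base unit: kg: 1, m: 2, s: -2
SI base units of work: kg·m²/s²

Answer: kg·m²/s²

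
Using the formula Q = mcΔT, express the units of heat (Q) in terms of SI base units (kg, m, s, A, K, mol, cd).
Units of each symbol in Q = mcΔT:
  m (mass): kg
  c (specific heat capacity, in J/(kg·K)): m²/(s²·K)
  ΔT (temperature change): K

Multiplying the contributions: [kg] · [m²/(s²·K)] · [K]
Adding exponents of each base unit: kg: 1, m: 2, s: -2
SI base units of heat: kg·m²/s²

Answer: kg·m²/s²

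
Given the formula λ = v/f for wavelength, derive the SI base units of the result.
Units of each symbol in λ = v/f:
  v (wave speed): m/s
  f (frequency): 1/s  → in the denominator, contributes s

Multiplying the contributions: [m/s] · [s]
Adding exponents of each base unit: m: 1
SI base units of wavelength: m

Answer: m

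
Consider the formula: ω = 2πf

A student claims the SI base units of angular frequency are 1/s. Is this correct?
Units of each symbol in ω = 2πf:
  f (frequency): 1/s
  The factor 2π is dimensionless.

Multiplying the contributions: [1/s]
Adding exponents of each base unit: s: -1
SI base units of angular frequency: 1/s

The claimed units 1/s match the derived units, so the claim is correct.

Answer: Yes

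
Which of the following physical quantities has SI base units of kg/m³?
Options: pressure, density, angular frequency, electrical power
Checking the SI base units of each option:
  pressure (P = F/A): kg/(m·s²)  ✗
  density (ρ = m/V): kg/m³  ✓ matches
  angular frequency (ω = 2πf): 1/s  ✗
  electrical power (P = IV): kg·m²/s³  ✗

Only density has units kg/m³.

Answer: density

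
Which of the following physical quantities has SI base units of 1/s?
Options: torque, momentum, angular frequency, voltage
Checking the SI base units of each option:
  torque (τ = Fr): kg·m²/s²  ✗
  momentum (p = mv): kg·m/s  ✗
  angular frequency (ω = 2πf): 1/s  ✓ matches
  voltage (V = IR): kg·m²/(s³·A)  ✗

Only angular frequency has units 1/s.

Answer: angular frequency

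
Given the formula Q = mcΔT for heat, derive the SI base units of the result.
Units of each symbol in Q = mcΔT:
  m (mass): kg
  c (specific heat capacity, in J/(kg·K)): m²/(s²·K)
  ΔT (temperature change): K

Multiplying the contributions: [kg] · [m²/(s²·K)] · [K]
Adding exponents of each base unit: kg: 1, m: 2, s: -2
SI base units of heat: kg·m²/s²

Answer: kg·m²/s²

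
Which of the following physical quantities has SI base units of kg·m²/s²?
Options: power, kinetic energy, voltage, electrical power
Checking the SI base units of each option:
  power (P = W/t): kg·m²/s³  ✗
  kinetic energy (E = ½mv²): kg·m²/s²  ✓ matches
  voltage (V = IR): kg·m²/(s³·A)  ✗
  electrical power (P = IV): kg·m²/s³  ✗

Only kinetic energy has units kg·m²/s².

Answer: kinetic energy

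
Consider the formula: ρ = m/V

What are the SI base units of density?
Units of each symbol in ρ = m/V:
  m (mass): kg
  V (volume): m³  → in the denominator, contributes 1/m³

Multiplying the contributions: [kg] · [1/m³]
Adding exponents of each base unit: kg: 1, m: -3
SI base units of density: kg/m³

Answer: kg/m³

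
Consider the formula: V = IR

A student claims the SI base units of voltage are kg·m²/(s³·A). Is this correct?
Units of each symbol in V = IR:
  I (current): A
  R (resistance, in ohms): kg·m²/(s³·A²)

Multiplying the contributions: [A] · [kg·m²/(s³·A²)]
Adding exponents of each base unit: kg: 1, m: 2, s: -3, A: -1
SI base units of voltage: kg·m²/(s³·A)

The claimed units kg·m²/(s³·A) match the derived units, so the claim is correct.

Answer: Yes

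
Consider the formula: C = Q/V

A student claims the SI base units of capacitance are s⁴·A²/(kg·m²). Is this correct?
Units of each symbol in C = Q/V:
  Q (charge, in coulombs): s·A
  V (voltage, in volts): kg·m²/(s³·A)  → in the denominator, contributes s³·A/(kg·m²)

Multiplying the contributions: [s·A] · [s³·A/(kg·m²)]
Adding exponents of each base unit: kg: -1, m: -2, s: 4, A: 2
SI base units of capacitance: s⁴·A²/(kg·m²)

The claimed units s⁴·A²/(kg·m²) match the derived units, so the claim is correct.

Answer: Yes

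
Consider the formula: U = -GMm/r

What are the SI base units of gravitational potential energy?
Units of each symbol in U = -GMm/r:
  G (gravitational constant): m³/(kg·s²)
  M (mass): kg
  m (mass): kg
  r (distance): m  → in the denominator, contributes 1/m
  The minus sign does not affect the units.

Multiplying the contributions: [m³/(kg·s²)] · [kg] · [kg] · [1/m]
Adding exponents of each base unit: kg: 1, m: 2, s: -2
SI base units of gravitational potential energy: kg·m²/s²

Answer: kg·m²/s²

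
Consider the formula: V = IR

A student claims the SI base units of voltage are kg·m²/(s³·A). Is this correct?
Units of each symbol in V = IR:
  I (current): A
  R (resistance, in ohms): kg·m²/(s³·A²)

Multiplying the contributions: [A] · [kg·m²/(s³·A²)]
Adding exponents of each base unit: kg: 1, m: 2, s: -3, A: -1
SI base units of voltage: kg·m²/(s³·A)

The claimed units kg·m²/(s³·A) match the derived units, so the claim is correct.

Answer: Yes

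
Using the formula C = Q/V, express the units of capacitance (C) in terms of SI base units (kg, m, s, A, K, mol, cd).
Units of each symbol in C = Q/V:
  Q (charge, in coulombs): s·A
  V (voltage, in volts): kg·m²/(s³·A)  → in the denominator, contributes s³·A/(kg·m²)

Multiplying the contributions: [s·A] · [s³·A/(kg·m²)]
Adding exponents of each base unit: kg: -1, m: -2, s: 4, A: 2
SI base units of capacitance: s⁴·A²/(kg·m²)

Answer: s⁴·A²/(kg·m²)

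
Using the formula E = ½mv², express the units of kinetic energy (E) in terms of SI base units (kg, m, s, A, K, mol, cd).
Units of each symbol in E = ½mv²:
  m (mass): kg
  v (speed): m/s  → to the power 2, contributes m²/s²
  The factor ½ is dimensionless.

Multiplying the contributions: [kg] · [m²/s²]
Adding exponents of each base unit: kg: 1, m: 2, s: -2
SI base units of kinetic energy: kg·m²/s²

Answer: kg·m²/s²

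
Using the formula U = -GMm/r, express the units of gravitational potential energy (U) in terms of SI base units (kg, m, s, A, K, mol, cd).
Units of each symbol in U = -GMm/r:
  G (gravitational constant): m³/(kg·s²)
  M (mass): kg
  m (mass): kg
  r (distance): m  → in the denominator, contributes 1/m
  The minus sign does not affect the units.

Multiplying the contributions: [m³/(kg·s²)] · [kg] · [kg] · [1/m]
Adding exponents of each base unit: kg: 1, m: 2, s: -2
SI base units of gravitational potential energy: kg·m²/s²

Answer: kg·m²/s²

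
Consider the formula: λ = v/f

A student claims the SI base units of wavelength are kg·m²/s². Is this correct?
Units of each symbol in λ = v/f:
  v (wave speed): m/s
  f (frequency): 1/s  → in the denominator, contributes s

Multiplying the contributions: [m/s] · [s]
Adding exponents of each base unit: m: 1
SI base units of wavelength: m

The claimed units kg·m²/s² (exponents kg: 1, m: 2, s: -2) do not match the derived units m (exponents m: 1), so the claim is incorrect.

Answer: No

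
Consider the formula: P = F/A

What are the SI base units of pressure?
Units of each symbol in P = F/A:
  F (force): kg·m/s²
  A (area): m²  → in the denominator, contributes 1/m²

Multiplying the contributions: [kg·m/s²] · [1/m²]
Adding exponents of each base unit: kg: 1, m: -1, s: -2
SI base units of pressure: kg/(m·s²)

Answer: kg/(m·s²)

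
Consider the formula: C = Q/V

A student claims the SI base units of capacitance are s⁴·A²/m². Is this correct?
Units of each symbol in C = Q/V:
  Q (charge, in coulombs): s·A
  V (voltage, in volts): kg·m²/(s³·A)  → in the denominator, contributes s³·A/(kg·m²)

Multiplying the contributions: [s·A] · [s³·A/(kg·m²)]
Adding exponents of each base unit: kg: -1, m: -2, s: 4, A: 2
SI base units of capacitance: s⁴·A²/(kg·m²)

The claimed units s⁴·A²/m² (exponents m: -2, s: 4, A: 2) do not match the derived units s⁴·A²/(kg·m²) (exponents kg: -1, m: -2, s: 4, A: 2), so the claim is incorrect.

Answer: No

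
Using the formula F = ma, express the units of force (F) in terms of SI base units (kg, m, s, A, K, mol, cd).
Units of each symbol in F = ma:
  m (mass): kg
  a (acceleration): m/s²

Multiplying the contributions: [kg] · [m/s²]
Adding exponents of each base unit: kg: 1, m: 1, s: -2
SI base units of force: kg·m/s²

Answer: kg·m/s²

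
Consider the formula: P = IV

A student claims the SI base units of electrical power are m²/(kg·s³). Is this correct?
Units of each symbol in P = IV:
  I (current): A
  V (voltage, in volts): kg·m²/(s³·A)

Multiplying the contributions: [A] · [kg·m²/(s³·A)]
Adding exponents of each base unit: kg: 1, m: 2, s: -3
SI base units of electrical power: kg·m²/s³

The claimed units m²/(kg·s³) (exponents kg: -1, m: 2, s: -3) do not match the derived units kg·m²/s³ (exponents kg: 1, m: 2, s: -3), so the claim is incorrect.

Answer: No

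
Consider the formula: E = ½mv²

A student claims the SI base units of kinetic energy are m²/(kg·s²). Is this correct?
Units of each symbol in E = ½mv²:
  m (mass): kg
  v (speed): m/s  → to the power 2, contributes m²/s²
  The factor ½ is dimensionless.

Multiplying the contributions: [kg] · [m²/s²]
Adding exponents of each base unit: kg: 1, m: 2, s: -2
SI base units of kinetic energy: kg·m²/s²

The claimed units m²/(kg·s²) (exponents kg: -1, m: 2, s: -2) do not match the derived units kg·m²/s² (exponents kg: 1, m: 2, s: -2), so the claim is incorrect.

Answer: No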